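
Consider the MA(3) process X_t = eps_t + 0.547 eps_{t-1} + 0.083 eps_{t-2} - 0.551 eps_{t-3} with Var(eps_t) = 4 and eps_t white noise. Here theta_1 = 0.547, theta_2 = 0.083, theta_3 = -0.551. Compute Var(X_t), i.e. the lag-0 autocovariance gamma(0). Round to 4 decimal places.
\gamma(0) = 6.4388

For an MA(q) process X_t = eps_t + sum_i theta_i eps_{t-i} with
Var(eps_t) = sigma^2, the variance is
  gamma(0) = sigma^2 * (1 + sum_i theta_i^2).
  sum_i theta_i^2 = (0.547)^2 + (0.083)^2 + (-0.551)^2 = 0.299209 + 0.006889 + 0.303601 = 0.609699.
  gamma(0) = 4 * (1 + 0.609699) = 4 * 1.609699 = 6.438796, which rounds to 6.4388.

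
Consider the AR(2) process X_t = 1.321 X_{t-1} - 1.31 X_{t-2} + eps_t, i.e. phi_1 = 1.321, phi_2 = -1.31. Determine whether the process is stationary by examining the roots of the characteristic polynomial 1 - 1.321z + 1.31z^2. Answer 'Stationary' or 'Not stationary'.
\text{Not stationary}

The AR(p) characteristic polynomial is P(z) = 1 - 1.321z + 1.31z^2.
Stationarity requires all roots to lie outside the unit circle, i.e. |z| > 1 for every root.
Set 1 + (-1.321) z + (1.31) z^2 = 0, i.e. a z^2 + b z + c = 0 with a = 1.31, b = -1.321, c = 1.
Discriminant D = b^2 - 4ac = (-1.321)^2 - 4*(1.31)*1 = 1.745041 - (5.24) = -3.494959.
D < 0, so the roots are the complex-conjugate pair z = (-b +/- i sqrt(-D)) / (2a) = 0.5042 +/- 0.7135i.
For a conjugate pair |z|^2 = z * conj(z) = (product of roots) = c/a = 1/(1.31) = 0.763359, so |z| = sqrt(0.763359) = 0.8737 for both roots.
Moduli of all roots: 0.8737, 0.8737.
All moduli strictly greater than 1? No.
Verdict: Not stationary.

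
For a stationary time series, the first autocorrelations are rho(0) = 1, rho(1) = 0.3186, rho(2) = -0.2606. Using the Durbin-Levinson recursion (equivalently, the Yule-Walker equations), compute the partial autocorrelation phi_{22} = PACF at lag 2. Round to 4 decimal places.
\phi_{22} = -0.4030

The PACF at lag k is phi_{kk}, the last component of the solution
to the Yule-Walker system G_k phi = r_k where
  (G_k)_{ij} = rho(|i - j|), (r_k)_i = rho(i), i,j = 1..k.
Equivalently, Durbin-Levinson gives phi_{kk} iteratively:
  phi_{11} = rho(1)
  phi_{kk} = [rho(k) - sum_{j=1..k-1} phi_{k-1,j} rho(k-j)]
            / [1 - sum_{j=1..k-1} phi_{k-1,j} rho(j)],
  phi_{k,j} = phi_{k-1,j} - phi_{kk} phi_{k-1,k-j},  j = 1..k-1.
Step k = 1:
  phi_11 = rho(1) = 0.3186.
Step k = 2:
  phi_22 = [rho(2) - phi_11 rho(1)] / [1 - phi_11 rho(1)] = [-0.2606 - (0.3186)(0.3186)] / [1 - (0.3186)(0.3186)]
         = -0.36210596 / 0.89849404 = -0.403.
Therefore phi_{22} = -0.4030.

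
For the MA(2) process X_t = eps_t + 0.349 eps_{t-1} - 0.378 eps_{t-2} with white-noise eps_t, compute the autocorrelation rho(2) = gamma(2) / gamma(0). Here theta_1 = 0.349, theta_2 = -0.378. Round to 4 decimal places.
\rho(2) = -0.2989

For an MA(q) process with theta_0 = 1, the autocovariance is
  gamma(k) = sigma^2 * sum_{i=0..q-k} theta_i * theta_{i+k},
and rho(k) = gamma(k) / gamma(0). Sigma^2 cancels.
  numerator   = (1)*(-0.378) = -0.378.
  denominator = (1)^2 + (0.349)^2 + (-0.378)^2 = 1.264685.
  rho(2) = -0.378 / 1.264685 = -0.2989.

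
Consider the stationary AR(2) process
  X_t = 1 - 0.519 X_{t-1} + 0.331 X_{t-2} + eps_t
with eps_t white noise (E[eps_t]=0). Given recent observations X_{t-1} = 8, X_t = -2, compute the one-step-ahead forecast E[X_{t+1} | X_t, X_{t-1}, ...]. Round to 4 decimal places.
E[X_{t+1} \mid \mathcal F_t] = 4.6860

For an AR(p) model X_t = c + sum_i phi_i X_{t-i} + eps_t, the
one-step-ahead conditional mean is
  E[X_{t+1} | X_t, ...] = c + sum_i phi_i X_{t+1-i}.
Substitute known values:
  E[X_{t+1} | ...] = 1 + (-0.519) * (-2) + (0.331) * (8)
                   = 4.6860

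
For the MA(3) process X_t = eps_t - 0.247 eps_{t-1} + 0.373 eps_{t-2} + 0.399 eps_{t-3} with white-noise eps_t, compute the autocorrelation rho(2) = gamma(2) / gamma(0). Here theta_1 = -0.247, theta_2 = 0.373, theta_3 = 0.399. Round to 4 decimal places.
\rho(2) = 0.2019

For an MA(q) process with theta_0 = 1, the autocovariance is
  gamma(k) = sigma^2 * sum_{i=0..q-k} theta_i * theta_{i+k},
and rho(k) = gamma(k) / gamma(0). Sigma^2 cancels.
  numerator   = (1)*(0.373) + (-0.247)*(0.399) = 0.274447.
  denominator = (1)^2 + (-0.247)^2 + (0.373)^2 + (0.399)^2 = 1.359339.
  rho(2) = 0.274447 / 1.359339 = 0.2019.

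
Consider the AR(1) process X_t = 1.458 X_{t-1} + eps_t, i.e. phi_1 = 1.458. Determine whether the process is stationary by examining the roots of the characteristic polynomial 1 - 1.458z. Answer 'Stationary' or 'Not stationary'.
\text{Not stationary}

The AR(p) characteristic polynomial is P(z) = 1 - 1.458z.
Stationarity requires all roots to lie outside the unit circle, i.e. |z| > 1 for every root.
This is linear in z: 1 + (-1.458) z = 0  =>  z = -1/(-1.458) = 0.685871,  |z| = 0.685871.
Moduli of all roots: 0.6859.
All moduli strictly greater than 1? No.
Verdict: Not stationary.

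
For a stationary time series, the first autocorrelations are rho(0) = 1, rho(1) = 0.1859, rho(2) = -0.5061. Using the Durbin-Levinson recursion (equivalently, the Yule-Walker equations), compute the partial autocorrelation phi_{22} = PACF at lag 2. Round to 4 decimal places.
\phi_{22} = -0.5600

The PACF at lag k is phi_{kk}, the last component of the solution
to the Yule-Walker system G_k phi = r_k where
  (G_k)_{ij} = rho(|i - j|), (r_k)_i = rho(i), i,j = 1..k.
Equivalently, Durbin-Levinson gives phi_{kk} iteratively:
  phi_{11} = rho(1)
  phi_{kk} = [rho(k) - sum_{j=1..k-1} phi_{k-1,j} rho(k-j)]
            / [1 - sum_{j=1..k-1} phi_{k-1,j} rho(j)],
  phi_{k,j} = phi_{k-1,j} - phi_{kk} phi_{k-1,k-j},  j = 1..k-1.
Step k = 1:
  phi_11 = rho(1) = 0.1859.
Step k = 2:
  phi_22 = [rho(2) - phi_11 rho(1)] / [1 - phi_11 rho(1)] = [-0.5061 - (0.1859)(0.1859)] / [1 - (0.1859)(0.1859)]
         = -0.54065881 / 0.96544119 = -0.56.
Therefore phi_{22} = -0.5600.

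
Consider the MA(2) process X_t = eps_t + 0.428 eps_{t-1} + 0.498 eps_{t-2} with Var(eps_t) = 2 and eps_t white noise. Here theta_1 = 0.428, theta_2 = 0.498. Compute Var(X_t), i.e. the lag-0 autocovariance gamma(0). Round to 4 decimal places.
\gamma(0) = 2.8624

For an MA(q) process X_t = eps_t + sum_i theta_i eps_{t-i} with
Var(eps_t) = sigma^2, the variance is
  gamma(0) = sigma^2 * (1 + sum_i theta_i^2).
  sum_i theta_i^2 = (0.428)^2 + (0.498)^2 = 0.183184 + 0.248004 = 0.431188.
  gamma(0) = 2 * (1 + 0.431188) = 2 * 1.431188 = 2.862376, which rounds to 2.8624.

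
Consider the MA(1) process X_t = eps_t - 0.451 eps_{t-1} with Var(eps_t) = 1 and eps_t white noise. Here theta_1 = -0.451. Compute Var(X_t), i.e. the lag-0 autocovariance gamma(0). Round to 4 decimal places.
\gamma(0) = 1.2034

For an MA(q) process X_t = eps_t + sum_i theta_i eps_{t-i} with
Var(eps_t) = sigma^2, the variance is
  gamma(0) = sigma^2 * (1 + sum_i theta_i^2).
  sum_i theta_i^2 = (-0.451)^2 = 0.203401.
  gamma(0) = 1 * (1 + 0.203401) = 1 * 1.203401 = 1.203401, which rounds to 1.2034.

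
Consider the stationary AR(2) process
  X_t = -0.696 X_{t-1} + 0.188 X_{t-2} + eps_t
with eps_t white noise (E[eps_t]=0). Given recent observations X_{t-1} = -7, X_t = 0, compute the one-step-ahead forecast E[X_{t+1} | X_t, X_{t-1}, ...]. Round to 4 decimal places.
E[X_{t+1} \mid \mathcal F_t] = -1.3160

For an AR(p) model X_t = c + sum_i phi_i X_{t-i} + eps_t, the
one-step-ahead conditional mean is
  E[X_{t+1} | X_t, ...] = c + sum_i phi_i X_{t+1-i}.
Substitute known values:
  E[X_{t+1} | ...] = (-0.696) * (0) + (0.188) * (-7)
                   = -1.3160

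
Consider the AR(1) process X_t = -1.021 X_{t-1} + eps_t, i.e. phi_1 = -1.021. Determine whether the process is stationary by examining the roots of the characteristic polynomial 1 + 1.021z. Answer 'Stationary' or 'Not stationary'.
\text{Not stationary}

The AR(p) characteristic polynomial is P(z) = 1 + 1.021z.
Stationarity requires all roots to lie outside the unit circle, i.e. |z| > 1 for every root.
This is linear in z: 1 + (1.021) z = 0  =>  z = -1/(1.021) = -0.979432,  |z| = 0.979432.
Moduli of all roots: 0.9794.
All moduli strictly greater than 1? No.
Verdict: Not stationary.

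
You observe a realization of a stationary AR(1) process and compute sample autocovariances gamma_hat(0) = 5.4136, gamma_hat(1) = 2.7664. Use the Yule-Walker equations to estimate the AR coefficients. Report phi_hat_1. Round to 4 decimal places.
\hat\phi_{1} = 0.5110

The Yule-Walker equations for an AR(p) process read, in matrix form,
  Gamma_p phi = r_p,   with   (Gamma_p)_{ij} = gamma(|i - j|),
                       (r_p)_i = gamma(i),   i,j = 1..p.
Substitute the sample gammas (Toeplitz matrix and right-hand side of size 1):
  Gamma_p = [[5.4136]]
  r_p     = [2.7664]
With p = 1 this is the single equation gamma(0) phi_1 = gamma(1):
  phi_hat_1 = gamma(1) / gamma(0) = 2.7664 / 5.4136 = 0.5110.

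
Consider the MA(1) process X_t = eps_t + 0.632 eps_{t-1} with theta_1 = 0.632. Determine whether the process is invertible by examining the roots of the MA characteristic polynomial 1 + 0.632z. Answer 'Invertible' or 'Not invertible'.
\text{Invertible}

The MA(q) characteristic polynomial is P(z) = 1 + 0.632z.
Invertibility requires all roots to lie outside the unit circle, i.e. |z| > 1 for every root.
This is linear in z: 1 + (0.632) z = 0  =>  z = -1/(0.632) = -1.582278,  |z| = 1.582278.
Moduli of all roots: 1.5823.
All moduli strictly greater than 1? Yes.
Verdict: Invertible.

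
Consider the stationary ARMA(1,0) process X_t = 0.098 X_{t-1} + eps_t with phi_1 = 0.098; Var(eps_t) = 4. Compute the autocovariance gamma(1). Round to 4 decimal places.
\gamma(1) = 0.3958

Multiply the model equation by X_{t-k} and take expectations. With theta_0 = psi_0 = 1 and psi_j the MA(infinity) weights, this gives
  gamma(k) - sum_i phi_i gamma(k-i) = c_k,
  c_k = sigma^2 * sum_{j=k..q} theta_j psi_{j-k}   (c_k = 0 for k > q),
using gamma(-m) = gamma(m).
Pure AR (q = 0): c_0 = sigma^2 = 4, c_k = 0 for k >= 1.
Equations for k = 0 and k = 1 (AR order 1):
  gamma(0) = phi_1 gamma(1) + c_0
  gamma(1) = phi_1 gamma(0) + c_1
Substituting the second into the first: gamma(0) (1 - phi_1^2) = c_0 + phi_1 c_1, so
  gamma(0) = c_0 / (1 - phi_1^2) = 4 / (1 - (0.098)^2) = 4 / 0.990396 = 4.038789.
  gamma(1) = phi_1 gamma(0) = (0.098)(4.038789) = 0.395801.
Therefore gamma(1) = 0.3958 (to 4 decimal places).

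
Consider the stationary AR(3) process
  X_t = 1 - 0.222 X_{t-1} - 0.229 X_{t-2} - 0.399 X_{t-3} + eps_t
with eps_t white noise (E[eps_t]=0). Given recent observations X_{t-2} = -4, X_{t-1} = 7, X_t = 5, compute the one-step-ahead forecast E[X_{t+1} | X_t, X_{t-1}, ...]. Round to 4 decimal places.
E[X_{t+1} \mid \mathcal F_t] = -0.1170

For an AR(p) model X_t = c + sum_i phi_i X_{t-i} + eps_t, the
one-step-ahead conditional mean is
  E[X_{t+1} | X_t, ...] = c + sum_i phi_i X_{t+1-i}.
Substitute known values:
  E[X_{t+1} | ...] = 1 + (-0.222) * (5) + (-0.229) * (7) + (-0.399) * (-4)
                   = -0.1170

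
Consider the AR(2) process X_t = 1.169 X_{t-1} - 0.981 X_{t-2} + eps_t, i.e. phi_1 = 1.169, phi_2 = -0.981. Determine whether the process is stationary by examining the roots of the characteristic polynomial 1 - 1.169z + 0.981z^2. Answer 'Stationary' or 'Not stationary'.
\text{Stationary}

The AR(p) characteristic polynomial is P(z) = 1 - 1.169z + 0.981z^2.
Stationarity requires all roots to lie outside the unit circle, i.e. |z| > 1 for every root.
Set 1 + (-1.169) z + (0.981) z^2 = 0, i.e. a z^2 + b z + c = 0 with a = 0.981, b = -1.169, c = 1.
Discriminant D = b^2 - 4ac = (-1.169)^2 - 4*(0.981)*1 = 1.366561 - (3.924) = -2.557439.
D < 0, so the roots are the complex-conjugate pair z = (-b +/- i sqrt(-D)) / (2a) = 0.5958 +/- 0.8151i.
For a conjugate pair |z|^2 = z * conj(z) = (product of roots) = c/a = 1/(0.981) = 1.019368, so |z| = sqrt(1.019368) = 1.0096 for both roots.
Moduli of all roots: 1.0096, 1.0096.
All moduli strictly greater than 1? Yes.
Verdict: Stationary.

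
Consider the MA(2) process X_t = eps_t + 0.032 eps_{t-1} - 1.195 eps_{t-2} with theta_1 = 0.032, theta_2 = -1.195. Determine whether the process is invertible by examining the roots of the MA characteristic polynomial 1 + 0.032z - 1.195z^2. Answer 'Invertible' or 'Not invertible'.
\text{Not invertible}

The MA(q) characteristic polynomial is P(z) = 1 + 0.032z - 1.195z^2.
Invertibility requires all roots to lie outside the unit circle, i.e. |z| > 1 for every root.
Set 1 + (0.032) z + (-1.195) z^2 = 0, i.e. a z^2 + b z + c = 0 with a = -1.195, b = 0.032, c = 1.
Discriminant D = b^2 - 4ac = (0.032)^2 - 4*(-1.195)*1 = 0.001024 - (-4.78) = 4.781024.
D >= 0, so the roots are real: z = (-b +/- sqrt(D)) / (2a) = (-0.032 +/- 2.186555) / (-2.39).
  z_1 = (-0.032 + 2.186555) / (-2.39) = -0.9015,   |z_1| = 0.9015.
  z_2 = (-0.032 - 2.186555) / (-2.39) = 0.9283,   |z_2| = 0.9283.
Moduli of all roots: 0.9015, 0.9283.
All moduli strictly greater than 1? No.
Verdict: Not invertible.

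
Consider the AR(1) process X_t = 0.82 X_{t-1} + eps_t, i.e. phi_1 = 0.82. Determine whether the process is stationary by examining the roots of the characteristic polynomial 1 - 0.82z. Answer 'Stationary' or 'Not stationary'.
\text{Stationary}

The AR(p) characteristic polynomial is P(z) = 1 - 0.82z.
Stationarity requires all roots to lie outside the unit circle, i.e. |z| > 1 for every root.
This is linear in z: 1 + (-0.82) z = 0  =>  z = -1/(-0.82) = 1.219512,  |z| = 1.219512.
Moduli of all roots: 1.2195.
All moduli strictly greater than 1? Yes.
Verdict: Stationary.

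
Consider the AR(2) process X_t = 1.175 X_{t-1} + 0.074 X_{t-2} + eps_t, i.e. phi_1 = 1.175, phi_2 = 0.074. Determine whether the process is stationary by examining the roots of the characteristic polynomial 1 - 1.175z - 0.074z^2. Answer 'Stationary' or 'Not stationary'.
\text{Not stationary}

The AR(p) characteristic polynomial is P(z) = 1 - 1.175z - 0.074z^2.
Stationarity requires all roots to lie outside the unit circle, i.e. |z| > 1 for every root.
Set 1 + (-1.175) z + (-0.074) z^2 = 0, i.e. a z^2 + b z + c = 0 with a = -0.074, b = -1.175, c = 1.
Discriminant D = b^2 - 4ac = (-1.175)^2 - 4*(-0.074)*1 = 1.380625 - (-0.296) = 1.676625.
D >= 0, so the roots are real: z = (-b +/- sqrt(D)) / (2a) = (1.175 +/- 1.294846) / (-0.148).
  z_1 = (1.175 + 1.294846) / (-0.148) = -16.6881,   |z_1| = 16.6881.
  z_2 = (1.175 - 1.294846) / (-0.148) = 0.8098,   |z_2| = 0.8098.
Moduli of all roots: 16.6881, 0.8098.
All moduli strictly greater than 1? No.
Verdict: Not stationary.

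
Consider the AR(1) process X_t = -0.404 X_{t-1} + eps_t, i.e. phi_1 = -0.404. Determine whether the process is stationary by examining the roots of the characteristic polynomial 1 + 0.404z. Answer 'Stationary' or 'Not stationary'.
\text{Stationary}

The AR(p) characteristic polynomial is P(z) = 1 + 0.404z.
Stationarity requires all roots to lie outside the unit circle, i.e. |z| > 1 for every root.
This is linear in z: 1 + (0.404) z = 0  =>  z = -1/(0.404) = -2.475248,  |z| = 2.475248.
Moduli of all roots: 2.4752.
All moduli strictly greater than 1? Yes.
Verdict: Stationary.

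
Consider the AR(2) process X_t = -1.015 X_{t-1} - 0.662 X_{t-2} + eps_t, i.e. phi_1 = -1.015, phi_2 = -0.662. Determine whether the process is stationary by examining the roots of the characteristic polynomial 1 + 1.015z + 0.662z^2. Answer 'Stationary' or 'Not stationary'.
\text{Stationary}

The AR(p) characteristic polynomial is P(z) = 1 + 1.015z + 0.662z^2.
Stationarity requires all roots to lie outside the unit circle, i.e. |z| > 1 for every root.
Set 1 + (1.015) z + (0.662) z^2 = 0, i.e. a z^2 + b z + c = 0 with a = 0.662, b = 1.015, c = 1.
Discriminant D = b^2 - 4ac = (1.015)^2 - 4*(0.662)*1 = 1.030225 - (2.648) = -1.617775.
D < 0, so the roots are the complex-conjugate pair z = (-b +/- i sqrt(-D)) / (2a) = -0.7666 +/- 0.9607i.
For a conjugate pair |z|^2 = z * conj(z) = (product of roots) = c/a = 1/(0.662) = 1.510574, so |z| = sqrt(1.510574) = 1.2291 for both roots.
Moduli of all roots: 1.2291, 1.2291.
All moduli strictly greater than 1? Yes.
Verdict: Stationary.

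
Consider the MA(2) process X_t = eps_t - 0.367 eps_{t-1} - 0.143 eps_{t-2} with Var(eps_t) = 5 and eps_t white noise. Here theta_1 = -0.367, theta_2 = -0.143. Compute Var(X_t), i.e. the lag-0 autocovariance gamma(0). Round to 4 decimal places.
\gamma(0) = 5.7757

For an MA(q) process X_t = eps_t + sum_i theta_i eps_{t-i} with
Var(eps_t) = sigma^2, the variance is
  gamma(0) = sigma^2 * (1 + sum_i theta_i^2).
  sum_i theta_i^2 = (-0.367)^2 + (-0.143)^2 = 0.134689 + 0.020449 = 0.155138.
  gamma(0) = 5 * (1 + 0.155138) = 5 * 1.155138 = 5.77569, which rounds to 5.7757.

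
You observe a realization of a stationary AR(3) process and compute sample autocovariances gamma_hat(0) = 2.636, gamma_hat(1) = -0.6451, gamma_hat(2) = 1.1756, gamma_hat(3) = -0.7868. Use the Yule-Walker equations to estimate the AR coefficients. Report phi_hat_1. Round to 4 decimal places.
\hat\phi_{1} = -0.0740

The Yule-Walker equations for an AR(p) process read, in matrix form,
  Gamma_p phi = r_p,   with   (Gamma_p)_{ij} = gamma(|i - j|),
                       (r_p)_i = gamma(i),   i,j = 1..p.
Substitute the sample gammas (Toeplitz matrix and right-hand side of size 3):
  Gamma_p = [[2.636, -0.6451, 1.1756], [-0.6451, 2.636, -0.6451], [1.1756, -0.6451, 2.636]]
  r_p     = [-0.6451, 1.1756, -0.7868]
Written out (R1..R3):
  (R1) 2.636 phi_1 - 0.6451 phi_2 + 1.1756 phi_3 = -0.6451
  (R2) -0.6451 phi_1 + 2.636 phi_2 - 0.6451 phi_3 = 1.1756
  (R3) 1.1756 phi_1 - 0.6451 phi_2 + 2.636 phi_3 = -0.7868
Gaussian elimination:
  R2 <- R2 - (-0.6451/2.636) R1 = R2 - (-0.244727) R1:  2.478127 phi_2 - 0.357399 phi_3 = 1.017727
  R3 <- R3 - (1.1756/2.636) R1 = R3 - (0.445979) R1:  -0.357399 phi_2 + 2.111707 phi_3 = -0.499099
  R3 <- R3 - (-0.357399/2.478127) R2 = R3 - (-0.144221) R2:  2.060163 phi_3 = -0.352321
Back-substitution:
  phi_hat_3 = -0.352321 / 2.060163 = -0.171016
  phi_hat_2 = (1.017727 - (-0.357399)(-0.171016)) / 2.478127 = 0.38602
  phi_hat_1 = (-0.6451 - (-0.6451)(0.38602) - (1.1756)(-0.171016)) / 2.636 = -0.073988
So phi_hat = [-0.0740, 0.3860, -0.1710].
Therefore phi_hat_1 = -0.0740.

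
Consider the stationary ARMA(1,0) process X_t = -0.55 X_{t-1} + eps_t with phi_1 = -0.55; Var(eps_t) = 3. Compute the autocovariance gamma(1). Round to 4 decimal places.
\gamma(1) = -2.3656

Multiply the model equation by X_{t-k} and take expectations. With theta_0 = psi_0 = 1 and psi_j the MA(infinity) weights, this gives
  gamma(k) - sum_i phi_i gamma(k-i) = c_k,
  c_k = sigma^2 * sum_{j=k..q} theta_j psi_{j-k}   (c_k = 0 for k > q),
using gamma(-m) = gamma(m).
Pure AR (q = 0): c_0 = sigma^2 = 3, c_k = 0 for k >= 1.
Equations for k = 0 and k = 1 (AR order 1):
  gamma(0) = phi_1 gamma(1) + c_0
  gamma(1) = phi_1 gamma(0) + c_1
Substituting the second into the first: gamma(0) (1 - phi_1^2) = c_0 + phi_1 c_1, so
  gamma(0) = c_0 / (1 - phi_1^2) = 3 / (1 - (-0.55)^2) = 3 / 0.6975 = 4.301075.
  gamma(1) = phi_1 gamma(0) = (-0.55)(4.301075) = -2.365591.
Therefore gamma(1) = -2.3656 (to 4 decimal places).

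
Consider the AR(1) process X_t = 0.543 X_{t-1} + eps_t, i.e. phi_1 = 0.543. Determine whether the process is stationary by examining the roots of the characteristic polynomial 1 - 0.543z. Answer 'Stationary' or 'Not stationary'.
\text{Stationary}

The AR(p) characteristic polynomial is P(z) = 1 - 0.543z.
Stationarity requires all roots to lie outside the unit circle, i.e. |z| > 1 for every root.
This is linear in z: 1 + (-0.543) z = 0  =>  z = -1/(-0.543) = 1.841621,  |z| = 1.841621.
Moduli of all roots: 1.8416.
All moduli strictly greater than 1? Yes.
Verdict: Stationary.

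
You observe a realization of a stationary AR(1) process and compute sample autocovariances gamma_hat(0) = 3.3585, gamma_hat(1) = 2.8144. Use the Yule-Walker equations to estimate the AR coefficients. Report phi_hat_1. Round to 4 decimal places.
\hat\phi_{1} = 0.8380

The Yule-Walker equations for an AR(p) process read, in matrix form,
  Gamma_p phi = r_p,   with   (Gamma_p)_{ij} = gamma(|i - j|),
                       (r_p)_i = gamma(i),   i,j = 1..p.
Substitute the sample gammas (Toeplitz matrix and right-hand side of size 1):
  Gamma_p = [[3.3585]]
  r_p     = [2.8144]
With p = 1 this is the single equation gamma(0) phi_1 = gamma(1):
  phi_hat_1 = gamma(1) / gamma(0) = 2.8144 / 3.3585 = 0.8380.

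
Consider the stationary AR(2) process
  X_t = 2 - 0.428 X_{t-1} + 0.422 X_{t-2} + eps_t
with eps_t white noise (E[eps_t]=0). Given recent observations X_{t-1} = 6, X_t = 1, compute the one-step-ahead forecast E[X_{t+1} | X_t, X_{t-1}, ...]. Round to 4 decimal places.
E[X_{t+1} \mid \mathcal F_t] = 4.1040

For an AR(p) model X_t = c + sum_i phi_i X_{t-i} + eps_t, the
one-step-ahead conditional mean is
  E[X_{t+1} | X_t, ...] = c + sum_i phi_i X_{t+1-i}.
Substitute known values:
  E[X_{t+1} | ...] = 2 + (-0.428) * (1) + (0.422) * (6)
                   = 4.1040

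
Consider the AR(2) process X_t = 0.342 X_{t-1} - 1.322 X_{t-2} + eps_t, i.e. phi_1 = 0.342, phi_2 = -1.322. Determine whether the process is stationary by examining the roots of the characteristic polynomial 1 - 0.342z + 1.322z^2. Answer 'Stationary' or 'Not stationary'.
\text{Not stationary}

The AR(p) characteristic polynomial is P(z) = 1 - 0.342z + 1.322z^2.
Stationarity requires all roots to lie outside the unit circle, i.e. |z| > 1 for every root.
Set 1 + (-0.342) z + (1.322) z^2 = 0, i.e. a z^2 + b z + c = 0 with a = 1.322, b = -0.342, c = 1.
Discriminant D = b^2 - 4ac = (-0.342)^2 - 4*(1.322)*1 = 0.116964 - (5.288) = -5.171036.
D < 0, so the roots are the complex-conjugate pair z = (-b +/- i sqrt(-D)) / (2a) = 0.1293 +/- 0.8601i.
For a conjugate pair |z|^2 = z * conj(z) = (product of roots) = c/a = 1/(1.322) = 0.75643, so |z| = sqrt(0.75643) = 0.8697 for both roots.
Moduli of all roots: 0.8697, 0.8697.
All moduli strictly greater than 1? No.
Verdict: Not stationary.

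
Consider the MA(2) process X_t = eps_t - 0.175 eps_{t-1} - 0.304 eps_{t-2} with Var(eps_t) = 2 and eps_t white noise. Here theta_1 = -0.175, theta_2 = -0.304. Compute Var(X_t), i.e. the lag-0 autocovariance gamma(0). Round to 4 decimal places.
\gamma(0) = 2.2461

For an MA(q) process X_t = eps_t + sum_i theta_i eps_{t-i} with
Var(eps_t) = sigma^2, the variance is
  gamma(0) = sigma^2 * (1 + sum_i theta_i^2).
  sum_i theta_i^2 = (-0.175)^2 + (-0.304)^2 = 0.030625 + 0.092416 = 0.123041.
  gamma(0) = 2 * (1 + 0.123041) = 2 * 1.123041 = 2.246082, which rounds to 2.2461.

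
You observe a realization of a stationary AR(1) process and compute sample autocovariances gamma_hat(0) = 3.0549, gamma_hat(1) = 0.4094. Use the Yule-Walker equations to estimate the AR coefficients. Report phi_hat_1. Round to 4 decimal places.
\hat\phi_{1} = 0.1340

The Yule-Walker equations for an AR(p) process read, in matrix form,
  Gamma_p phi = r_p,   with   (Gamma_p)_{ij} = gamma(|i - j|),
                       (r_p)_i = gamma(i),   i,j = 1..p.
Substitute the sample gammas (Toeplitz matrix and right-hand side of size 1):
  Gamma_p = [[3.0549]]
  r_p     = [0.4094]
With p = 1 this is the single equation gamma(0) phi_1 = gamma(1):
  phi_hat_1 = gamma(1) / gamma(0) = 0.4094 / 3.0549 = 0.1340.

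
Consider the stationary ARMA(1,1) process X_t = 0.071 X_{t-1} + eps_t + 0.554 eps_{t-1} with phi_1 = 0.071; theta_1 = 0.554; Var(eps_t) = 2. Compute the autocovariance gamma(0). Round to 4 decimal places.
\gamma(0) = 2.7852

Multiply the model equation by X_{t-k} and take expectations. With theta_0 = psi_0 = 1 and psi_j the MA(infinity) weights, this gives
  gamma(k) - sum_i phi_i gamma(k-i) = c_k,
  c_k = sigma^2 * sum_{j=k..q} theta_j psi_{j-k}   (c_k = 0 for k > q),
using gamma(-m) = gamma(m).
psi-weights needed (psi_j = theta_j + sum_i phi_i psi_{j-i}):
  psi_1 = theta_1 + phi_1 = 0.554 + (0.071) = 0.625
Right-hand sides:
  c_0 = sigma^2 (1 + theta_1 psi_1) = 2 * (1 + (0.554)(0.625)) = 2 * 1.34625 = 2.6925
  c_1 = sigma^2 theta_1 = 2 * (0.554) = 1.108
  c_2 = 0
Equations for k = 0 and k = 1 (AR order 1):
  gamma(0) = phi_1 gamma(1) + c_0
  gamma(1) = phi_1 gamma(0) + c_1
Substituting the second into the first: gamma(0) (1 - phi_1^2) = c_0 + phi_1 c_1, so
  gamma(0) = (c_0 + phi_1 c_1) / (1 - phi_1^2) = (2.6925 + (0.071)(1.108)) / (1 - (0.071)^2) = 2.771168 / 0.994959 = 2.785208.
Therefore gamma(0) = 2.7852 (to 4 decimal places).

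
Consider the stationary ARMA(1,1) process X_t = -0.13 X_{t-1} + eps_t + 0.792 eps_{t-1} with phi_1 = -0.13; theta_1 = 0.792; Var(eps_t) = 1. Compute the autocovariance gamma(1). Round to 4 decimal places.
\gamma(1) = 0.6040

Multiply the model equation by X_{t-k} and take expectations. With theta_0 = psi_0 = 1 and psi_j the MA(infinity) weights, this gives
  gamma(k) - sum_i phi_i gamma(k-i) = c_k,
  c_k = sigma^2 * sum_{j=k..q} theta_j psi_{j-k}   (c_k = 0 for k > q),
using gamma(-m) = gamma(m).
psi-weights needed (psi_j = theta_j + sum_i phi_i psi_{j-i}):
  psi_1 = theta_1 + phi_1 = 0.792 + (-0.13) = 0.662
Right-hand sides:
  c_0 = sigma^2 (1 + theta_1 psi_1) = 1 * (1 + (0.792)(0.662)) = 1 * 1.524304 = 1.524304
  c_1 = sigma^2 theta_1 = 1 * (0.792) = 0.792
  c_2 = 0
Equations for k = 0 and k = 1 (AR order 1):
  gamma(0) = phi_1 gamma(1) + c_0
  gamma(1) = phi_1 gamma(0) + c_1
Substituting the second into the first: gamma(0) (1 - phi_1^2) = c_0 + phi_1 c_1, so
  gamma(0) = (c_0 + phi_1 c_1) / (1 - phi_1^2) = (1.524304 + (-0.13)(0.792)) / (1 - (-0.13)^2) = 1.421344 / 0.9831 = 1.445778.
  gamma(1) = phi_1 gamma(0) + c_1 = (-0.13)(1.445778) + (0.792) = 0.604049.
Therefore gamma(1) = 0.6040 (to 4 decimal places).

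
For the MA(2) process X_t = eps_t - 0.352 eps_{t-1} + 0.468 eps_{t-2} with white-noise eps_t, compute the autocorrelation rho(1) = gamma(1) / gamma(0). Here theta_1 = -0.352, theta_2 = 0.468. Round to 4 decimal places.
\rho(1) = -0.3848

For an MA(q) process with theta_0 = 1, the autocovariance is
  gamma(k) = sigma^2 * sum_{i=0..q-k} theta_i * theta_{i+k},
and rho(k) = gamma(k) / gamma(0). Sigma^2 cancels.
  numerator   = (1)*(-0.352) + (-0.352)*(0.468) = -0.516736.
  denominator = (1)^2 + (-0.352)^2 + (0.468)^2 = 1.342928.
  rho(1) = -0.516736 / 1.342928 = -0.3848.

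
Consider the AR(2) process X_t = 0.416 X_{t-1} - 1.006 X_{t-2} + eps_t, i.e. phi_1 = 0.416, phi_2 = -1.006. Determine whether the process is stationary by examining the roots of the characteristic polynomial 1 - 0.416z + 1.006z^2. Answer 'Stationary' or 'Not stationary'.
\text{Not stationary}

The AR(p) characteristic polynomial is P(z) = 1 - 0.416z + 1.006z^2.
Stationarity requires all roots to lie outside the unit circle, i.e. |z| > 1 for every root.
Set 1 + (-0.416) z + (1.006) z^2 = 0, i.e. a z^2 + b z + c = 0 with a = 1.006, b = -0.416, c = 1.
Discriminant D = b^2 - 4ac = (-0.416)^2 - 4*(1.006)*1 = 0.173056 - (4.024) = -3.850944.
D < 0, so the roots are the complex-conjugate pair z = (-b +/- i sqrt(-D)) / (2a) = 0.2068 +/- 0.9753i.
For a conjugate pair |z|^2 = z * conj(z) = (product of roots) = c/a = 1/(1.006) = 0.994036, so |z| = sqrt(0.994036) = 0.997 for both roots.
Moduli of all roots: 0.9970, 0.9970.
All moduli strictly greater than 1? No.
Verdict: Not stationary.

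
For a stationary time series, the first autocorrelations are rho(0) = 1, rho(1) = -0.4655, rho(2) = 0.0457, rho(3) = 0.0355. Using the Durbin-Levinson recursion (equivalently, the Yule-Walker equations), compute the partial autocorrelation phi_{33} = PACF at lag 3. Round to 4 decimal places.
\phi_{33} = -0.0539

The PACF at lag k is phi_{kk}, the last component of the solution
to the Yule-Walker system G_k phi = r_k where
  (G_k)_{ij} = rho(|i - j|), (r_k)_i = rho(i), i,j = 1..k.
Equivalently, Durbin-Levinson gives phi_{kk} iteratively:
  phi_{11} = rho(1)
  phi_{kk} = [rho(k) - sum_{j=1..k-1} phi_{k-1,j} rho(k-j)]
            / [1 - sum_{j=1..k-1} phi_{k-1,j} rho(j)],
  phi_{k,j} = phi_{k-1,j} - phi_{kk} phi_{k-1,k-j},  j = 1..k-1.
Step k = 1:
  phi_11 = rho(1) = -0.4655.
Step k = 2:
  phi_22 = [rho(2) - phi_11 rho(1)] / [1 - phi_11 rho(1)] = [0.0457 - (-0.4655)(-0.4655)] / [1 - (-0.4655)(-0.4655)]
         = -0.17099025 / 0.78330975 = -0.218292.
  Update: phi_21 = phi_11 - phi_22 phi_11 = -0.4655 - (-0.218292)(-0.4655) = -0.567115.
Step k = 3:
  phi_33 = [rho(3) - phi_21 rho(2) - phi_22 rho(1)] / [1 - phi_21 rho(1) - phi_22 rho(2)]
    numerator   = 0.0355 - (-0.567115)(0.0457) - (-0.218292)(-0.4655) = -0.04019777
    denominator = 1 - (-0.567115)(-0.4655) - (-0.218292)(0.0457) = 0.74598395
  phi_33 = -0.04019777 / 0.74598395 = -0.0539.
Therefore phi_{33} = -0.0539.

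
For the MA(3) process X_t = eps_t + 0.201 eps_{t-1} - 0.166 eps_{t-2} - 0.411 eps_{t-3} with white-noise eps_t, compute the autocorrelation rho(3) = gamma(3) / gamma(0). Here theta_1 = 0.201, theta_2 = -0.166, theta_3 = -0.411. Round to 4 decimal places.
\rho(3) = -0.3323

For an MA(q) process with theta_0 = 1, the autocovariance is
  gamma(k) = sigma^2 * sum_{i=0..q-k} theta_i * theta_{i+k},
and rho(k) = gamma(k) / gamma(0). Sigma^2 cancels.
  numerator   = (1)*(-0.411) = -0.411.
  denominator = (1)^2 + (0.201)^2 + (-0.166)^2 + (-0.411)^2 = 1.236878.
  rho(3) = -0.411 / 1.236878 = -0.3323.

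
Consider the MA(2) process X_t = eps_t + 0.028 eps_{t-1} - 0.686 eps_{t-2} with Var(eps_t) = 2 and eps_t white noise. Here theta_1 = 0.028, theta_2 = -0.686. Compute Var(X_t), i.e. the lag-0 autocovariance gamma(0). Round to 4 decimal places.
\gamma(0) = 2.9428

For an MA(q) process X_t = eps_t + sum_i theta_i eps_{t-i} with
Var(eps_t) = sigma^2, the variance is
  gamma(0) = sigma^2 * (1 + sum_i theta_i^2).
  sum_i theta_i^2 = (0.028)^2 + (-0.686)^2 = 0.000784 + 0.470596 = 0.47138.
  gamma(0) = 2 * (1 + 0.47138) = 2 * 1.47138 = 2.94276, which rounds to 2.9428.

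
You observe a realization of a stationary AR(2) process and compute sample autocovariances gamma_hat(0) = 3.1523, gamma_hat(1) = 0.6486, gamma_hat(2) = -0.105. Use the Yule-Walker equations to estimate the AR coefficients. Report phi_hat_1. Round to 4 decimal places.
\hat\phi_{1} = 0.2220

The Yule-Walker equations for an AR(p) process read, in matrix form,
  Gamma_p phi = r_p,   with   (Gamma_p)_{ij} = gamma(|i - j|),
                       (r_p)_i = gamma(i),   i,j = 1..p.
Substitute the sample gammas (Toeplitz matrix and right-hand side of size 2):
  Gamma_p = [[3.1523, 0.6486], [0.6486, 3.1523]]
  r_p     = [0.6486, -0.105]
Written out:
  3.1523 phi_1 + 0.6486 phi_2 = 0.6486
  0.6486 phi_1 + 3.1523 phi_2 = -0.105
Solve by Cramer's rule:
  det = gamma(0)^2 - gamma(1)^2 = (3.1523)^2 - (0.6486)^2 = 9.93699529 - 0.42068196 = 9.51631333
  phi_hat_1 = [gamma(1) gamma(0) - gamma(1) gamma(2)] / det = [(0.6486)(3.1523) - (0.6486)(-0.105)] / 9.51631333 = 2.11268478 / 9.51631333 = 0.222
  phi_hat_2 = [gamma(0) gamma(2) - gamma(1)^2] / det = [(3.1523)(-0.105) - (0.6486)^2] / 9.51631333 = -0.75167346 / 9.51631333 = -0.079
So phi_hat = [0.2220, -0.0790].
Therefore phi_hat_1 = 0.2220.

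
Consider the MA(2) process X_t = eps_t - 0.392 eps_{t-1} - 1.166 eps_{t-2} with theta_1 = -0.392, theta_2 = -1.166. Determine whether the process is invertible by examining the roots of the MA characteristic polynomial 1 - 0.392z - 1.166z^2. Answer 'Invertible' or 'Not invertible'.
\text{Not invertible}

The MA(q) characteristic polynomial is P(z) = 1 - 0.392z - 1.166z^2.
Invertibility requires all roots to lie outside the unit circle, i.e. |z| > 1 for every root.
Set 1 + (-0.392) z + (-1.166) z^2 = 0, i.e. a z^2 + b z + c = 0 with a = -1.166, b = -0.392, c = 1.
Discriminant D = b^2 - 4ac = (-0.392)^2 - 4*(-1.166)*1 = 0.153664 - (-4.664) = 4.817664.
D >= 0, so the roots are real: z = (-b +/- sqrt(D)) / (2a) = (0.392 +/- 2.194918) / (-2.332).
  z_1 = (0.392 + 2.194918) / (-2.332) = -1.1093,   |z_1| = 1.1093.
  z_2 = (0.392 - 2.194918) / (-2.332) = 0.7731,   |z_2| = 0.7731.
Moduli of all roots: 1.1093, 0.7731.
All moduli strictly greater than 1? No.
Verdict: Not invertible.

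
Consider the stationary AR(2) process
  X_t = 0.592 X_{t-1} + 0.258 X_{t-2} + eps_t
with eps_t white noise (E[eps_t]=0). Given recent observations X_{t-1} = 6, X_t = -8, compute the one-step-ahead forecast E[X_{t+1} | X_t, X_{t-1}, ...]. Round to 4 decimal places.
E[X_{t+1} \mid \mathcal F_t] = -3.1880

For an AR(p) model X_t = c + sum_i phi_i X_{t-i} + eps_t, the
one-step-ahead conditional mean is
  E[X_{t+1} | X_t, ...] = c + sum_i phi_i X_{t+1-i}.
Substitute known values:
  E[X_{t+1} | ...] = (0.592) * (-8) + (0.258) * (6)
                   = -3.1880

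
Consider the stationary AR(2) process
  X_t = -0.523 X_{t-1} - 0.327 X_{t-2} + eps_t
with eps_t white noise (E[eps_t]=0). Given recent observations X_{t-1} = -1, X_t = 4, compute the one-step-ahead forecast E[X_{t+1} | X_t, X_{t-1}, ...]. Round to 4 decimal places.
E[X_{t+1} \mid \mathcal F_t] = -1.7650

For an AR(p) model X_t = c + sum_i phi_i X_{t-i} + eps_t, the
one-step-ahead conditional mean is
  E[X_{t+1} | X_t, ...] = c + sum_i phi_i X_{t+1-i}.
Substitute known values:
  E[X_{t+1} | ...] = (-0.523) * (4) + (-0.327) * (-1)
                   = -1.7650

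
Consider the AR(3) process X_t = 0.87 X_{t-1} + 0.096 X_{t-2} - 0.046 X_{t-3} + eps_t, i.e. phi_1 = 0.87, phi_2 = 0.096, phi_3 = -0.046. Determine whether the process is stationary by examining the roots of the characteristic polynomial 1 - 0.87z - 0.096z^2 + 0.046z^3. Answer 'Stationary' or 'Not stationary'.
\text{Stationary}

The AR(p) characteristic polynomial is P(z) = 1 - 0.87z - 0.096z^2 + 0.046z^3.
Stationarity requires all roots to lie outside the unit circle, i.e. |z| > 1 for every root.
Degree 3: look for a simple real root z0 first, then factor out (1 - z/z0) and solve the remaining quadratic.
Testing z0 = 5: P(5) = 1 + (-0.87)(5) + (-0.096)(5)^2 + (0.046)(5)^3
  = 1 + (-4.35) + (-2.4) + (5.75) = 0.  So z_0 = 5 is a root, |z_0| = 5.
Divide out the factor (1 - 0.2 z) = (1 - z/z0) (since 1/z0 = 0.2):
  P(z) = (1 - 0.2 z)(1 + (-0.67) z + (-0.23) z^2)
  [check: z-coef -0.67 - (0.2) = -0.87; z^2-coef -0.23 - (0.2)(-0.67) = -0.096; z^3-coef -(0.2)(-0.23) = 0.046.]
Remaining roots from the quadratic factor 1 + (-0.67) z + (-0.23) z^2:
  Set 1 + (-0.67) z + (-0.23) z^2 = 0, i.e. a z^2 + b z + c = 0 with a = -0.23, b = -0.67, c = 1.
  Discriminant D = b^2 - 4ac = (-0.67)^2 - 4*(-0.23)*1 = 0.4489 - (-0.92) = 1.3689.
  D >= 0, so the roots are real: z = (-b +/- sqrt(D)) / (2a) = (0.67 +/- 1.17) / (-0.46).
    z_1 = (0.67 + 1.17) / (-0.46) = -4,   |z_1| = 4.
    z_2 = (0.67 - 1.17) / (-0.46) = 1.087,   |z_2| = 1.087.
Moduli of all roots: 5.0000, 4.0000, 1.0870.
All moduli strictly greater than 1? Yes.
Verdict: Stationary.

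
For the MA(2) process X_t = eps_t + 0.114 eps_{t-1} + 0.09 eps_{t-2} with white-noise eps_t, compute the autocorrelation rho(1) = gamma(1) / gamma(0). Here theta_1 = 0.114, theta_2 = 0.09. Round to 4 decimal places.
\rho(1) = 0.1217

For an MA(q) process with theta_0 = 1, the autocovariance is
  gamma(k) = sigma^2 * sum_{i=0..q-k} theta_i * theta_{i+k},
and rho(k) = gamma(k) / gamma(0). Sigma^2 cancels.
  numerator   = (1)*(0.114) + (0.114)*(0.09) = 0.12426.
  denominator = (1)^2 + (0.114)^2 + (0.09)^2 = 1.021096.
  rho(1) = 0.12426 / 1.021096 = 0.1217.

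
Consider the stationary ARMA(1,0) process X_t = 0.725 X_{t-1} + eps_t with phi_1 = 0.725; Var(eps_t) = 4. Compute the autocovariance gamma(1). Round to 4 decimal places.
\gamma(1) = 6.1133

Multiply the model equation by X_{t-k} and take expectations. With theta_0 = psi_0 = 1 and psi_j the MA(infinity) weights, this gives
  gamma(k) - sum_i phi_i gamma(k-i) = c_k,
  c_k = sigma^2 * sum_{j=k..q} theta_j psi_{j-k}   (c_k = 0 for k > q),
using gamma(-m) = gamma(m).
Pure AR (q = 0): c_0 = sigma^2 = 4, c_k = 0 for k >= 1.
Equations for k = 0 and k = 1 (AR order 1):
  gamma(0) = phi_1 gamma(1) + c_0
  gamma(1) = phi_1 gamma(0) + c_1
Substituting the second into the first: gamma(0) (1 - phi_1^2) = c_0 + phi_1 c_1, so
  gamma(0) = c_0 / (1 - phi_1^2) = 4 / (1 - (0.725)^2) = 4 / 0.474375 = 8.432148.
  gamma(1) = phi_1 gamma(0) = (0.725)(8.432148) = 6.113307.
Therefore gamma(1) = 6.1133 (to 4 decimal places).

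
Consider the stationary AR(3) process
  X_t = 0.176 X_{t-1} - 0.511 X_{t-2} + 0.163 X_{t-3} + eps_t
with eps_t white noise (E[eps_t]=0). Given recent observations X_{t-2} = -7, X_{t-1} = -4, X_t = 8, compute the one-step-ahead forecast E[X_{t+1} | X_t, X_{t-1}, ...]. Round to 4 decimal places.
E[X_{t+1} \mid \mathcal F_t] = 2.3110

For an AR(p) model X_t = c + sum_i phi_i X_{t-i} + eps_t, the
one-step-ahead conditional mean is
  E[X_{t+1} | X_t, ...] = c + sum_i phi_i X_{t+1-i}.
Substitute known values:
  E[X_{t+1} | ...] = (0.176) * (8) + (-0.511) * (-4) + (0.163) * (-7)
                   = 2.3110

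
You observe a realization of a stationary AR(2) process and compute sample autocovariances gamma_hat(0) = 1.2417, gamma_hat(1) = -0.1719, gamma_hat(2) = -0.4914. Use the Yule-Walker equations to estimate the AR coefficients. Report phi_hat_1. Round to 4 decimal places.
\hat\phi_{1} = -0.1970

The Yule-Walker equations for an AR(p) process read, in matrix form,
  Gamma_p phi = r_p,   with   (Gamma_p)_{ij} = gamma(|i - j|),
                       (r_p)_i = gamma(i),   i,j = 1..p.
Substitute the sample gammas (Toeplitz matrix and right-hand side of size 2):
  Gamma_p = [[1.2417, -0.1719], [-0.1719, 1.2417]]
  r_p     = [-0.1719, -0.4914]
Written out:
  1.2417 phi_1 - 0.1719 phi_2 = -0.1719
  -0.1719 phi_1 + 1.2417 phi_2 = -0.4914
Solve by Cramer's rule:
  det = gamma(0)^2 - gamma(1)^2 = (1.2417)^2 - (-0.1719)^2 = 1.54181889 - 0.02954961 = 1.51226928
  phi_hat_1 = [gamma(1) gamma(0) - gamma(1) gamma(2)] / det = [(-0.1719)(1.2417) - (-0.1719)(-0.4914)] / 1.51226928 = -0.29791989 / 1.51226928 = -0.197
  phi_hat_2 = [gamma(0) gamma(2) - gamma(1)^2] / det = [(1.2417)(-0.4914) - (-0.1719)^2] / 1.51226928 = -0.63972099 / 1.51226928 = -0.423
So phi_hat = [-0.1970, -0.4230].
Therefore phi_hat_1 = -0.1970.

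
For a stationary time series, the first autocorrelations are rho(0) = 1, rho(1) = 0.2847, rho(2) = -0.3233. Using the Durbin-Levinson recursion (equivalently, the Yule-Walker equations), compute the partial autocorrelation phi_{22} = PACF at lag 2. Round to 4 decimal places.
\phi_{22} = -0.4400

The PACF at lag k is phi_{kk}, the last component of the solution
to the Yule-Walker system G_k phi = r_k where
  (G_k)_{ij} = rho(|i - j|), (r_k)_i = rho(i), i,j = 1..k.
Equivalently, Durbin-Levinson gives phi_{kk} iteratively:
  phi_{11} = rho(1)
  phi_{kk} = [rho(k) - sum_{j=1..k-1} phi_{k-1,j} rho(k-j)]
            / [1 - sum_{j=1..k-1} phi_{k-1,j} rho(j)],
  phi_{k,j} = phi_{k-1,j} - phi_{kk} phi_{k-1,k-j},  j = 1..k-1.
Step k = 1:
  phi_11 = rho(1) = 0.2847.
Step k = 2:
  phi_22 = [rho(2) - phi_11 rho(1)] / [1 - phi_11 rho(1)] = [-0.3233 - (0.2847)(0.2847)] / [1 - (0.2847)(0.2847)]
         = -0.40435409 / 0.91894591 = -0.44.
Therefore phi_{22} = -0.4400.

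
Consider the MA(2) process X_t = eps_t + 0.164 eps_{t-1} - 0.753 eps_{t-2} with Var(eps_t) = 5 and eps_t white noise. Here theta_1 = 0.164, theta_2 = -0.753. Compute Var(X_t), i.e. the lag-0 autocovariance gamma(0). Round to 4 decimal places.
\gamma(0) = 7.9695

For an MA(q) process X_t = eps_t + sum_i theta_i eps_{t-i} with
Var(eps_t) = sigma^2, the variance is
  gamma(0) = sigma^2 * (1 + sum_i theta_i^2).
  sum_i theta_i^2 = (0.164)^2 + (-0.753)^2 = 0.026896 + 0.567009 = 0.593905.
  gamma(0) = 5 * (1 + 0.593905) = 5 * 1.593905 = 7.969525, which rounds to 7.9695.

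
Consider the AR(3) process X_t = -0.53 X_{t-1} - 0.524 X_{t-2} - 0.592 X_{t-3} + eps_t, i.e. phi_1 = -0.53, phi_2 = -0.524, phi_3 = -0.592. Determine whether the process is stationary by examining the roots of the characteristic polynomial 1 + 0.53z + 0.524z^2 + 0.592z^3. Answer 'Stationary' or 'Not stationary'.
\text{Stationary}

The AR(p) characteristic polynomial is P(z) = 1 + 0.53z + 0.524z^2 + 0.592z^3.
Stationarity requires all roots to lie outside the unit circle, i.e. |z| > 1 for every root.
Degree 3: look for a simple real root z0 first, then factor out (1 - z/z0) and solve the remaining quadratic.
Testing z0 = -1.25: P(-1.25) = 1 + (0.53)(-1.25) + (0.524)(-1.25)^2 + (0.592)(-1.25)^3
  = 1 + (-0.6625) + (0.81875) + (-1.15625) = 0.  So z_0 = -1.25 is a root, |z_0| = 1.25.
Divide out the factor (1 + 0.8 z) = (1 - z/z0) (since 1/z0 = -0.8):
  P(z) = (1 + 0.8 z)(1 + (-0.27) z + (0.74) z^2)
  [check: z-coef -0.27 - (-0.8) = 0.53; z^2-coef 0.74 - (-0.8)(-0.27) = 0.524; z^3-coef -(-0.8)(0.74) = 0.592.]
Remaining roots from the quadratic factor 1 + (-0.27) z + (0.74) z^2:
  Set 1 + (-0.27) z + (0.74) z^2 = 0, i.e. a z^2 + b z + c = 0 with a = 0.74, b = -0.27, c = 1.
  Discriminant D = b^2 - 4ac = (-0.27)^2 - 4*(0.74)*1 = 0.0729 - (2.96) = -2.8871.
  D < 0, so the roots are the complex-conjugate pair z = (-b +/- i sqrt(-D)) / (2a) = 0.1824 +/- 1.1481i.
  For a conjugate pair |z|^2 = z * conj(z) = (product of roots) = c/a = 1/(0.74) = 1.351351, so |z| = sqrt(1.351351) = 1.1625 for both roots.
Moduli of all roots: 1.2500, 1.1625, 1.1625.
All moduli strictly greater than 1? Yes.
Verdict: Stationary.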